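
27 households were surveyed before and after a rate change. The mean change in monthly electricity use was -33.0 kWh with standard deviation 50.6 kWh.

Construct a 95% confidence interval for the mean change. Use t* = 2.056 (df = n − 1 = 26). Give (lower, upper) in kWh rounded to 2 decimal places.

This is a matched-pairs design, so SE = s_d/√n = 50.6/√27 = 9.7380.
Margin = 2.056 × 9.7380 = 20.0213; the interval is -33.0 ± 20.0213 = (-53.02, -12.98).

(-53.02, -12.98)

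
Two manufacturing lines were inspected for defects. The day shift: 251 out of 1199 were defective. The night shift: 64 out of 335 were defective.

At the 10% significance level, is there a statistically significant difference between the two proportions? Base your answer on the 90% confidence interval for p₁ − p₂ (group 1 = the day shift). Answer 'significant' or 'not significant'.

First, p̂₁ = 251/1199 = 0.2093; p̂₂ = 64/335 = 0.1910.
The two standard errors are √(0.2093×0.7907/1199) = 0.01175 and √(0.1910×0.8090/335) = 0.02148.
Because the samples are independent, SE_diff = √(0.01175² + 0.02148²) = 0.02448.
Using z* = 1.645 for 90%, ME = 1.645 × 0.02448 = 0.04027.
p̂₁ − p̂₂ = 0.0183; interval 0.0183 ± 0.04027 gives (-0.02197, 0.05857).
The interval (-0.02197, 0.05857) contains 0, so the difference is not significant.

not significant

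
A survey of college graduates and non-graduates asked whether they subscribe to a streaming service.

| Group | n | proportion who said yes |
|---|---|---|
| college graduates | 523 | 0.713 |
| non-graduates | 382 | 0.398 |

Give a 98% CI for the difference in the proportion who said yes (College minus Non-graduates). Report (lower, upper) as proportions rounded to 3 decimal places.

The two standard errors are √(0.7130×0.2870/523) = 0.01978 and √(0.3980×0.6020/382) = 0.02504.
Because the samples are independent, SE_diff = √(0.01978² + 0.02504²) = 0.03191.
Using z* = 2.326 for 98%, ME = 2.326 × 0.03191 = 0.07422.
p̂₁ − p̂₂ = 0.3150; interval 0.3150 ± 0.07422 gives (0.241, 0.389).

(0.241, 0.389)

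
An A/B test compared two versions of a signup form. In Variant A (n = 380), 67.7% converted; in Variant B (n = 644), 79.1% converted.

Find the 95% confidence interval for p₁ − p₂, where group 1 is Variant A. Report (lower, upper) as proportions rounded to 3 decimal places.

SE₁ = √(p̂₁(1−p̂₁)/n₁) = √(0.6770·0.3230/380) = 0.02399; SE₂ = √(0.7910·0.2090/644) = 0.01602.
Independent samples: SE of the difference = √(SE₁² + SE₂²) = √(0.0005755201 + 0.0002566404) = 0.02885.
z* for 95% confidence is 1.960, so the margin of error is 1.960 × 0.02885 = 0.05655.
Point estimate p̂₁ − p̂₂ = 0.6770 − 0.7910 = -0.1140.
-0.1140 ± 0.05655 → (-0.171, -0.057).

(-0.171, -0.057)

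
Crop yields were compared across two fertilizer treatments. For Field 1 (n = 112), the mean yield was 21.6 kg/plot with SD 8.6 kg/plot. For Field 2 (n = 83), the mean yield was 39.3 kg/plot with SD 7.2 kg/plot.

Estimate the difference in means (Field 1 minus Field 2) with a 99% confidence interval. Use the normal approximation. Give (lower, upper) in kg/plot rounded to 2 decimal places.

SE₁ = s₁/√n₁ = 8.6/√112 = 0.8126; SE₂ = 7.2/√83 = 0.7903.
Independent samples, unequal variances: SE_diff = √(SE₁² + SE₂²) = √(0.66031876 + 0.62457409) = 1.1335.
z* = 2.576, so margin of error = 2.576 × 1.1335 = 2.9199.
Difference in means = 21.6 − 39.3 = -17.7000.
-17.7000 ± 2.9199 → (-20.62, -14.78).

(-20.62, -14.78)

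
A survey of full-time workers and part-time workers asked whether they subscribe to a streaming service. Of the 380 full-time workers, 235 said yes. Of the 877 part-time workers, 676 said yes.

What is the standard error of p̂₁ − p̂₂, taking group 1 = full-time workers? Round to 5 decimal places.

0.02868

First, p̂₁ = 235/380 = 0.6184; p̂₂ = 676/877 = 0.7708.
The two standard errors are √(0.6184×0.3816/380) = 0.02492 and √(0.7708×0.2292/877) = 0.01419.
Because the samples are independent, SE_diff = √(0.02492² + 0.01419²) = 0.02868.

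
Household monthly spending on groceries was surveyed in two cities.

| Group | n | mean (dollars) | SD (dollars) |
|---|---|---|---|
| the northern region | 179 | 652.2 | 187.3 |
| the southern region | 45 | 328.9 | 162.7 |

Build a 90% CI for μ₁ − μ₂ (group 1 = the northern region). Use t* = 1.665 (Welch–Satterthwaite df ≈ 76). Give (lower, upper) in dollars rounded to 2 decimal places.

(276.67, 369.93)

SE₁ = s₁/√n₁ = 187.3/√179 = 13.9995; SE₂ = 162.7/√45 = 24.2539.
Independent samples, unequal variances: SE_diff = √(SE₁² + SE₂²) = √(195.98600025 + 588.25166521) = 28.0042.
t* = 1.665, so margin of error = 1.665 × 28.0042 = 46.6270.
Difference in means = 652.2 − 328.9 = 323.3000.
323.3000 ± 46.6270 → (276.67, 369.93).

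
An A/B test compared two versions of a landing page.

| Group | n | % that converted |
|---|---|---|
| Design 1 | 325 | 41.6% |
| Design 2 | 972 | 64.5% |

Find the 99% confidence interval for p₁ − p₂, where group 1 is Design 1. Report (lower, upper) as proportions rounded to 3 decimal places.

(-0.310, -0.148)

The two standard errors are √(0.4160×0.5840/325) = 0.02734 and √(0.6450×0.3550/972) = 0.01535.
Because the samples are independent, SE_diff = √(0.02734² + 0.01535²) = 0.03135.
Using z* = 2.576 for 99%, ME = 2.576 × 0.03135 = 0.08076.
p̂₁ − p̂₂ = -0.2290; interval -0.2290 ± 0.08076 gives (-0.310, -0.148).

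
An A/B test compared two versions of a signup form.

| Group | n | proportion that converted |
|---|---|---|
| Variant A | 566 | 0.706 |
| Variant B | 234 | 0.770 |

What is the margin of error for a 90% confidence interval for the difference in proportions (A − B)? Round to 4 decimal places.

The two standard errors are √(0.7060×0.2940/566) = 0.01915 and √(0.7700×0.2300/234) = 0.02751.
Because the samples are independent, SE_diff = √(0.01915² + 0.02751²) = 0.03352.
Using z* = 1.645 for 90%, ME = 1.645 × 0.03352 = 0.05514.

0.0551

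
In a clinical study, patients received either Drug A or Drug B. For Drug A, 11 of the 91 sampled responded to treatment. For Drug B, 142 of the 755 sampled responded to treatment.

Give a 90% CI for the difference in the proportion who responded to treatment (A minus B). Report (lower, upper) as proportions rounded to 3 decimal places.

p̂₁ = 11/91 = 0.1209 and p̂₂ = 142/755 = 0.1881.
SE₁ = √(p̂₁(1−p̂₁)/n₁) = √(0.1209·0.8791/91) = 0.03418; SE₂ = √(0.1881·0.8119/755) = 0.01422.
Independent samples: SE of the difference = √(SE₁² + SE₂²) = √(0.0011682724 + 0.0002022084) = 0.03702.
z* for 90% confidence is 1.645, so the margin of error is 1.645 × 0.03702 = 0.06090.
Point estimate p̂₁ − p̂₂ = 0.1209 − 0.1881 = -0.0672.
-0.0672 ± 0.06090 → (-0.128, -0.006).

(-0.128, -0.006)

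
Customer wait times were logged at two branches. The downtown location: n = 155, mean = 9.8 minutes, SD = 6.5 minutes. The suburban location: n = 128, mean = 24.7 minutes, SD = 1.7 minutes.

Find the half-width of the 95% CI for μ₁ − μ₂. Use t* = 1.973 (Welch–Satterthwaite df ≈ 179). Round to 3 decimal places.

Standard errors of each mean: 6.5/√155 = 0.5221 and 1.7/√128 = 0.1503.
SE(x̄₁ − x̄₂) = √(0.5221² + 0.1503²) = 0.5433 for independent samples with unequal variances.
With t* = 1.973, the margin is 1.973 × 0.5433 = 1.0719.

1.072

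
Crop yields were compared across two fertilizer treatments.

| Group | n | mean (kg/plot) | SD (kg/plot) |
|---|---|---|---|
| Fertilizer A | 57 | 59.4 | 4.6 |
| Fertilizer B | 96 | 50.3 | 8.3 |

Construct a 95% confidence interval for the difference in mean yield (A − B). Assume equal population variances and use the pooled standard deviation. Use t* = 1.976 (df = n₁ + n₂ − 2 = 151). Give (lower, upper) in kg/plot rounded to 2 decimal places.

Pooled variance s_p² = [56·4.6² + 95·8.3²] / (57+96−2) = 51.1888, so s_p = 7.1546.
SE_diff = s_p·√(1/n₁ + 1/n₂) = 7.1546·√(1/57 + 1/96) = 1.1963.
t* = 1.976; margin = 1.976 × 1.1963 = 2.3639.
Difference = 59.4 − 50.3 = 9.1000.
9.1000 ± 2.3639 → (6.74, 11.46).

(6.74, 11.46)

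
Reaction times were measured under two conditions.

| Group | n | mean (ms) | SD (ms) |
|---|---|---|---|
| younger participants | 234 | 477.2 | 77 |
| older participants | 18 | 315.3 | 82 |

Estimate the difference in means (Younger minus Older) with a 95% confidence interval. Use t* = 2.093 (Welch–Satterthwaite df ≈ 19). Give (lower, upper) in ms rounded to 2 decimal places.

(120.10, 203.70)

SE₁ = s₁/√n₁ = 77/√234 = 5.0336; SE₂ = 82/√18 = 19.3276.
Independent samples, unequal variances: SE_diff = √(SE₁² + SE₂²) = √(25.33712896 + 373.55612176) = 19.9723.
t* = 2.093, so margin of error = 2.093 × 19.9723 = 41.8020.
Difference in means = 477.2 − 315.3 = 161.9000.
161.9000 ± 41.8020 → (120.10, 203.70).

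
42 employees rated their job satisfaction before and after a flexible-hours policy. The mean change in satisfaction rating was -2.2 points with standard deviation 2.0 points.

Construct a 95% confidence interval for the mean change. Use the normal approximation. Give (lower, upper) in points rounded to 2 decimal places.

(-2.80, -1.60)

This is a matched-pairs design, so SE = s_d/√n = 2.0/√42 = 0.3086.
Margin = 1.960 × 0.3086 = 0.6049; the interval is -2.2 ± 0.6049 = (-2.80, -1.60).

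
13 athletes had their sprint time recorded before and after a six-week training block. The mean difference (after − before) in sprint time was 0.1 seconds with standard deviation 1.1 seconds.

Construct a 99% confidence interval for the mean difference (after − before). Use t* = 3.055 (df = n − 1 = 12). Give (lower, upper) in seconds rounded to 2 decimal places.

Paired design: SE = s_d/√n = 1.1/√13 = 0.3051.
t* = 3.055; margin of error = 3.055 × 0.3051 = 0.9321.
0.1 ± 0.9321 → (-0.83, 1.03).

(-0.83, 1.03)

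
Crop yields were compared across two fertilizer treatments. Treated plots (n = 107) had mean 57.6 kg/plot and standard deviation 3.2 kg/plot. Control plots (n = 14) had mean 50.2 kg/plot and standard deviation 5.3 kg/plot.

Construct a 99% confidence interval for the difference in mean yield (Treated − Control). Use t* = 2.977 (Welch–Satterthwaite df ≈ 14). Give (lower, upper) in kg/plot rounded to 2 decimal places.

(3.08, 11.72)

SE₁ = s₁/√n₁ = 3.2/√107 = 0.3094; SE₂ = 5.3/√14 = 1.4165.
Independent samples, unequal variances: SE_diff = √(SE₁² + SE₂²) = √(0.09572836 + 2.00647225) = 1.4499.
t* = 2.977, so margin of error = 2.977 × 1.4499 = 4.3164.
Difference in means = 57.6 − 50.2 = 7.4000.
7.4000 ± 4.3164 → (3.08, 11.72).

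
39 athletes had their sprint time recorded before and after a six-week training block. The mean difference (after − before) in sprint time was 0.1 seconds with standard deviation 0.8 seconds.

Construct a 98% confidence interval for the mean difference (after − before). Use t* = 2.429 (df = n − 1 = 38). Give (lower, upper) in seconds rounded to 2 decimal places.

(-0.21, 0.41)

Paired design: SE = s_d/√n = 0.8/√39 = 0.1281.
t* = 2.429; margin of error = 2.429 × 0.1281 = 0.3112.
0.1 ± 0.3112 → (-0.21, 0.41).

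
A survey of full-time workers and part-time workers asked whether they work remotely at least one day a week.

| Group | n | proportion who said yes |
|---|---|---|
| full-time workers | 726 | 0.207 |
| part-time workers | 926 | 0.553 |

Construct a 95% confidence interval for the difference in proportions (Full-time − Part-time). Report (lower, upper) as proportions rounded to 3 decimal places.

(-0.390, -0.302)

Each SE is √(p̂(1−p̂)/n): √(0.2070·0.7930/726) = 0.01504 and √(0.5530·0.4470/926) = 0.01634.
SE(p̂₁ − p̂₂) = √(SE₁² + SE₂²) = √(0.0002262016 + 0.0002669956) = 0.02221, since the two samples are independent.
At 95% confidence z* = 1.960; margin = 1.960 × 0.02221 = 0.04353.
The difference is 0.2070 − 0.5530 = -0.3460, so the interval is -0.3460 ± 0.04353 = (-0.390, -0.302).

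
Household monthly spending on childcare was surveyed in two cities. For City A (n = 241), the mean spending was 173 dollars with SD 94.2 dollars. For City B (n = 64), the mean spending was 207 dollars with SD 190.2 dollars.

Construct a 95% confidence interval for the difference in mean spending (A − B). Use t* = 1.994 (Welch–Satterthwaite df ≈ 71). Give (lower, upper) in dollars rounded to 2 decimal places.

(-82.93, 14.93)

Per-group SEs: s₁/√n₁ = 94.2/√241 = 6.0680, s₂/√n₂ = 190.2/√64 = 23.7750.
Unpooled SE of the difference: √(36.820624 + 565.250625) = 24.5371.
Margin of error = t* · SE = 1.994 × 24.5371 = 48.9270.
x̄₁ − x̄₂ = 173 − 207 = -34.0000.
CI: -34.0000 ± 48.9270 = (-82.93, 14.93).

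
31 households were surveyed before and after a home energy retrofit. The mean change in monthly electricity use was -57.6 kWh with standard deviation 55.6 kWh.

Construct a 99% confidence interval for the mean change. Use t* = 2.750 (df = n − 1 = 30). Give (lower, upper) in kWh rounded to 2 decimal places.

(-85.06, -30.14)

This is a matched-pairs design, so SE = s_d/√n = 55.6/√31 = 9.9861.
Margin = 2.750 × 9.9861 = 27.4618; the interval is -57.6 ± 27.4618 = (-85.06, -30.14).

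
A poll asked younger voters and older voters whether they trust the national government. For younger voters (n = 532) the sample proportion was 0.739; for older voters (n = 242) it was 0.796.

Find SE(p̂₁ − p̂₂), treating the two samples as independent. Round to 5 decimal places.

0.03215

Each SE is √(p̂(1−p̂)/n): √(0.7390·0.2610/532) = 0.01904 and √(0.7960·0.2040/242) = 0.02590.
SE(p̂₁ − p̂₂) = √(SE₁² + SE₂²) = √(0.0003625216 + 0.00067081) = 0.03215, since the two samples are independent.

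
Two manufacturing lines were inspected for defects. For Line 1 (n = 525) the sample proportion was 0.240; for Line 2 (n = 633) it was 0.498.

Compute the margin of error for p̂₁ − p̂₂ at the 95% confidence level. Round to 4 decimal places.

0.0534

The two standard errors are √(0.2400×0.7600/525) = 0.01864 and √(0.4980×0.5020/633) = 0.01987.
Because the samples are independent, SE_diff = √(0.01864² + 0.01987²) = 0.02724.
Using z* = 1.960 for 95%, ME = 1.960 × 0.02724 = 0.05339.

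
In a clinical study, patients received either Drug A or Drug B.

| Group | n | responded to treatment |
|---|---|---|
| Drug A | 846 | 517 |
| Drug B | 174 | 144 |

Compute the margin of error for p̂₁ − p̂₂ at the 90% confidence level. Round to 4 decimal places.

0.0546

p̂₁ = 517/846 = 0.6111 and p̂₂ = 144/174 = 0.8276.
SE₁ = √(p̂₁(1−p̂₁)/n₁) = √(0.6111·0.3889/846) = 0.01676; SE₂ = √(0.8276·0.1724/174) = 0.02864.
Independent samples: SE of the difference = √(SE₁² + SE₂²) = √(0.0002808976 + 0.0008202496) = 0.03318.
z* for 90% confidence is 1.645, so the margin of error is 1.645 × 0.03318 = 0.05458.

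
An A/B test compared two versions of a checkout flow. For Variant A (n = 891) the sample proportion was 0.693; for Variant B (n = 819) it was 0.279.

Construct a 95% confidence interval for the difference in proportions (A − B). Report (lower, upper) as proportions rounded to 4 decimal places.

(0.3709, 0.4571)

The two standard errors are √(0.6930×0.3070/891) = 0.01545 and √(0.2790×0.7210/819) = 0.01567.
Because the samples are independent, SE_diff = √(0.01545² + 0.01567²) = 0.02201.
Using z* = 1.960 for 95%, ME = 1.960 × 0.02201 = 0.04314.
p̂₁ − p̂₂ = 0.4140; interval 0.4140 ± 0.04314 gives (0.3709, 0.4571).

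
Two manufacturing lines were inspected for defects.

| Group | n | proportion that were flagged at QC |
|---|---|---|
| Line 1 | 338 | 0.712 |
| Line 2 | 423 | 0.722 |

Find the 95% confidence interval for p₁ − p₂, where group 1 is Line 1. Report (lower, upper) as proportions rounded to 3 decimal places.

(-0.074, 0.054)

SE₁ = √(p̂₁(1−p̂₁)/n₁) = √(0.7120·0.2880/338) = 0.02463; SE₂ = √(0.7220·0.2780/423) = 0.02178.
Independent samples: SE of the difference = √(SE₁² + SE₂²) = √(0.0006066369 + 0.0004743684) = 0.03288.
z* for 95% confidence is 1.960, so the margin of error is 1.960 × 0.03288 = 0.06444.
Point estimate p̂₁ − p̂₂ = 0.7120 − 0.7220 = -0.0100.
-0.0100 ± 0.06444 → (-0.074, 0.054).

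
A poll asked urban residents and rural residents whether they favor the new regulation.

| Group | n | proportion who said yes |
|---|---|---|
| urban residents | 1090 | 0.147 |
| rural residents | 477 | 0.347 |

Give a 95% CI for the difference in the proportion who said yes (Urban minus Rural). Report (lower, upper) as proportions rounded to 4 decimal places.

The two standard errors are √(0.1470×0.8530/1090) = 0.01073 and √(0.3470×0.6530/477) = 0.02180.
Because the samples are independent, SE_diff = √(0.01073² + 0.02180²) = 0.02430.
Using z* = 1.960 for 95%, ME = 1.960 × 0.02430 = 0.04763.
p̂₁ − p̂₂ = -0.2000; interval -0.2000 ± 0.04763 gives (-0.2476, -0.1524).

(-0.2476, -0.1524)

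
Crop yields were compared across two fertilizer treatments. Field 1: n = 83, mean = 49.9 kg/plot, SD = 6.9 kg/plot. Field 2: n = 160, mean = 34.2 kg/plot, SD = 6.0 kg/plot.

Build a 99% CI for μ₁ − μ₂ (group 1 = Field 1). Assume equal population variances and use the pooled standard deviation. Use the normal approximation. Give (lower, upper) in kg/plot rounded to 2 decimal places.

(13.50, 17.90)

s_p = √[((n₁−1)s₁² + (n₂−1)s₂²)/(n₁+n₂−2)] = √[(82·6.9² + 159·6.0²)/241] = 6.3206.
SE = 6.3206·√(1/83 + 1/160) = 0.8550.
With z* = 2.576, margin = 2.576 × 0.8550 = 2.2025.
x̄₁ − x̄₂ = 49.9 − 34.2 = 15.7000; interval 15.7000 ± 2.2025 = (13.50, 17.90).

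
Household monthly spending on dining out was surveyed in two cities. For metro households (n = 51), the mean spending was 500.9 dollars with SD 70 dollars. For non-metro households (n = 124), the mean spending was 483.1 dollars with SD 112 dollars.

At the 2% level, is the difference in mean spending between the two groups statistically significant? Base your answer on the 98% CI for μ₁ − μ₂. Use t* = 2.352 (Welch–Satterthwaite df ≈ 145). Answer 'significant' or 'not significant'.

not significant

SE₁ = s₁/√n₁ = 70/√51 = 9.8020; SE₂ = 112/√124 = 10.0579.
Independent samples, unequal variances: SE_diff = √(SE₁² + SE₂²) = √(96.079204 + 101.16135241) = 14.0442.
t* = 2.352, so margin of error = 2.352 × 14.0442 = 33.0320.
Difference in means = 500.9 − 483.1 = 17.8000.
17.8000 ± 33.0320 → (-15.2320, 50.8320).
The interval (-15.2320, 50.8320) contains 0, so the difference is not significant.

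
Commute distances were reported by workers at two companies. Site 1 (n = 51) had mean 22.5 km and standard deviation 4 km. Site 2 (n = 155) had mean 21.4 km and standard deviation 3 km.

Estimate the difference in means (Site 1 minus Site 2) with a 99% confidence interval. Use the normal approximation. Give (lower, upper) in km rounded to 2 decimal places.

Per-group SEs: s₁/√n₁ = 4/√51 = 0.5601, s₂/√n₂ = 3/√155 = 0.2410.
Unpooled SE of the difference: √(0.31371201 + 0.058081) = 0.6097.
Margin of error = z* · SE = 2.576 × 0.6097 = 1.5706.
x̄₁ − x̄₂ = 22.5 − 21.4 = 1.1000.
CI: 1.1000 ± 1.5706 = (-0.47, 2.67).

(-0.47, 2.67)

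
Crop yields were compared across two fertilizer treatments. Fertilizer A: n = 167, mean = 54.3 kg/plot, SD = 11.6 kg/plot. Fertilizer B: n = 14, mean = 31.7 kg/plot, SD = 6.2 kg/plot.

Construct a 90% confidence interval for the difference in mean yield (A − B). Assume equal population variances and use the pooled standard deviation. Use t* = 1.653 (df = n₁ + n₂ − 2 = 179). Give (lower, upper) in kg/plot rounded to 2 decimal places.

(17.41, 27.79)

s_p = √[((n₁−1)s₁² + (n₂−1)s₂²)/(n₁+n₂−2)] = √[(166·11.6² + 13·6.2²)/179] = 11.2951.
SE = 11.2951·√(1/167 + 1/14) = 3.1427.
With t* = 1.653, margin = 1.653 × 3.1427 = 5.1949.
x̄₁ − x̄₂ = 54.3 − 31.7 = 22.6000; interval 22.6000 ± 5.1949 = (17.41, 27.79).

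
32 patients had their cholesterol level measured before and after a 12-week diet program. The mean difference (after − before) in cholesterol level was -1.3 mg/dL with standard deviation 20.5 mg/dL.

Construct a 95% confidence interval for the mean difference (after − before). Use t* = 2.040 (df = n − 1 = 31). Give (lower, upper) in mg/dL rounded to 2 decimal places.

(-8.69, 6.09)

This is a matched-pairs design, so SE = s_d/√n = 20.5/√32 = 3.6239.
Margin = 2.040 × 3.6239 = 7.3928; the interval is -1.3 ± 7.3928 = (-8.69, 6.09).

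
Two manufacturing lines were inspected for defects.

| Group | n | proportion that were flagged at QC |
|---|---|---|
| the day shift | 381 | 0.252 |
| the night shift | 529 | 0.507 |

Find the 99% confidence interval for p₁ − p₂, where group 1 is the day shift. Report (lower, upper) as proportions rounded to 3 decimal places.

(-0.335, -0.175)

Each SE is √(p̂(1−p̂)/n): √(0.2520·0.7480/381) = 0.02224 and √(0.5070·0.4930/529) = 0.02174.
SE(p̂₁ − p̂₂) = √(SE₁² + SE₂²) = √(0.0004946176 + 0.0004726276) = 0.03110, since the two samples are independent.
At 99% confidence z* = 2.576; margin = 2.576 × 0.03110 = 0.08011.
The difference is 0.2520 − 0.5070 = -0.2550, so the interval is -0.2550 ± 0.08011 = (-0.335, -0.175).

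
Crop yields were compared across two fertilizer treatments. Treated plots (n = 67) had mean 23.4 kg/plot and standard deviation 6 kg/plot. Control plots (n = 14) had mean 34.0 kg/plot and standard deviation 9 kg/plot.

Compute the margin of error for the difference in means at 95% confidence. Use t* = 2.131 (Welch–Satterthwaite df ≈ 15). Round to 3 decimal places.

SE₁ = s₁/√n₁ = 6/√67 = 0.7330; SE₂ = 9/√14 = 2.4054.
Independent samples, unequal variances: SE_diff = √(SE₁² + SE₂²) = √(0.537289 + 5.78594916) = 2.5146.
t* = 2.131, so margin of error = 2.131 × 2.5146 = 5.3586.

5.359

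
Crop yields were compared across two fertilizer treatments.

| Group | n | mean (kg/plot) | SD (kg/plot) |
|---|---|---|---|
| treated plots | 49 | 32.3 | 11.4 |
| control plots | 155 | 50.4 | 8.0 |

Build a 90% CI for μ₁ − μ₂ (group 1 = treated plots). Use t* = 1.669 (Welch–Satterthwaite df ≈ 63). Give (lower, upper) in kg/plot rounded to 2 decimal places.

Standard errors of each mean: 11.4/√49 = 1.6286 and 8.0/√155 = 0.6426.
SE(x̄₁ − x̄₂) = √(1.6286² + 0.6426²) = 1.7508 for independent samples with unequal variances.
With t* = 1.669, the margin is 1.669 × 1.7508 = 2.9221.
x̄₁ − x̄₂ = 32.3 − 50.4 = -18.1000; the interval is -18.1000 ± 2.9221 = (-21.02, -15.18).

(-21.02, -15.18)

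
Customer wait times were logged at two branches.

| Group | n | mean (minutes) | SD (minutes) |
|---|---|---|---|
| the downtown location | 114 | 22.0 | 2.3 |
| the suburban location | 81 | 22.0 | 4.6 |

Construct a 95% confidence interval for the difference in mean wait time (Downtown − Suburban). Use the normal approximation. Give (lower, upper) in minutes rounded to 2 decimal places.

(-1.09, 1.09)

Standard errors of each mean: 2.3/√114 = 0.2154 and 4.6/√81 = 0.5111.
SE(x̄₁ − x̄₂) = √(0.2154² + 0.5111²) = 0.5546 for independent samples with unequal variances.
With z* = 1.960, the margin is 1.960 × 0.5546 = 1.0870.
x̄₁ − x̄₂ = 22.0 − 22.0 = 0.0000; the interval is 0.0000 ± 1.0870 = (-1.09, 1.09).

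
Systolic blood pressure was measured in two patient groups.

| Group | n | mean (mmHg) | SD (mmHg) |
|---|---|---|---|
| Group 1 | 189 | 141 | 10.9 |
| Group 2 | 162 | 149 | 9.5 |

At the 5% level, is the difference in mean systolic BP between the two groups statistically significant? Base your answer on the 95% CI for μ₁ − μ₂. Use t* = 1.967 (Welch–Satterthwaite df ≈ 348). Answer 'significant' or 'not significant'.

Standard errors of each mean: 10.9/√189 = 0.7929 and 9.5/√162 = 0.7464.
SE(x̄₁ − x̄₂) = √(0.7929² + 0.7464²) = 1.0889 for independent samples with unequal variances.
With t* = 1.967, the margin is 1.967 × 1.0889 = 2.1419.
x̄₁ − x̄₂ = 141 − 149 = -8.0000; the interval is -8.0000 ± 2.1419 = (-10.1419, -5.8581).
The interval (-10.1419, -5.8581) does not contain 0, so the difference is significant.

significant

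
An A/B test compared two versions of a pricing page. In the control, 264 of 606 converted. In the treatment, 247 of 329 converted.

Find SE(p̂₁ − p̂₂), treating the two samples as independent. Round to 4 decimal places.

First, p̂₁ = 264/606 = 0.4356; p̂₂ = 247/329 = 0.7508.
The two standard errors are √(0.4356×0.5644/606) = 0.02014 and √(0.7508×0.2492/329) = 0.02385.
Because the samples are independent, SE_diff = √(0.02014² + 0.02385²) = 0.03122.

0.0312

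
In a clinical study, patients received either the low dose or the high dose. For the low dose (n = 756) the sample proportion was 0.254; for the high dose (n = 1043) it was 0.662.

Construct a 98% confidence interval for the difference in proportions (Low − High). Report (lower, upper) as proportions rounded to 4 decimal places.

(-0.4582, -0.3578)

The two standard errors are √(0.2540×0.7460/756) = 0.01583 and √(0.6620×0.3380/1043) = 0.01465.
Because the samples are independent, SE_diff = √(0.01583² + 0.01465²) = 0.02157.
Using z* = 2.326 for 98%, ME = 2.326 × 0.02157 = 0.05017.
p̂₁ − p̂₂ = -0.4080; interval -0.4080 ± 0.05017 gives (-0.4582, -0.3578).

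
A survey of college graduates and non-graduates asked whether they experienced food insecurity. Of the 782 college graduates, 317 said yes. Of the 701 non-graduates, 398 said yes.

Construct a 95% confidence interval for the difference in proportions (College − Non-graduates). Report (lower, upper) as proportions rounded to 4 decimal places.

(-0.2127, -0.1121)

Sample proportions: 317/782 = 0.4054, 398/701 = 0.5678.
Each SE is √(p̂(1−p̂)/n): √(0.4054·0.5946/782) = 0.01756 and √(0.5678·0.4322/701) = 0.01871.
SE(p̂₁ − p̂₂) = √(SE₁² + SE₂²) = √(0.0003083536 + 0.0003500641) = 0.02566, since the two samples are independent.
At 95% confidence z* = 1.960; margin = 1.960 × 0.02566 = 0.05029.
The difference is 0.4054 − 0.5678 = -0.1624, so the interval is -0.1624 ± 0.05029 = (-0.2127, -0.1121).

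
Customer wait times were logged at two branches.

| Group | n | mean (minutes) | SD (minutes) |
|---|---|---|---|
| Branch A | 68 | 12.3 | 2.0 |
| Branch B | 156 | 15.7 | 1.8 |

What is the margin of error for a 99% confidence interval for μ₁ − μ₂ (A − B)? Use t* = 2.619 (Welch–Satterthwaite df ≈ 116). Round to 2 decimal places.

0.74

Per-group SEs: s₁/√n₁ = 2.0/√68 = 0.2425, s₂/√n₂ = 1.8/√156 = 0.1441.
Unpooled SE of the difference: √(0.05880625 + 0.02076481) = 0.2821.
Margin of error = t* · SE = 2.619 × 0.2821 = 0.7388.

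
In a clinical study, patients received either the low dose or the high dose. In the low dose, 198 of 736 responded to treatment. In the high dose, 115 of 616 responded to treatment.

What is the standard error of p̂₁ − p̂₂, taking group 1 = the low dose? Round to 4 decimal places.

0.0227

First, p̂₁ = 198/736 = 0.2690; p̂₂ = 115/616 = 0.1867.
The two standard errors are √(0.2690×0.7310/736) = 0.01635 and √(0.1867×0.8133/616) = 0.01570.
Because the samples are independent, SE_diff = √(0.01635² + 0.01570²) = 0.02267.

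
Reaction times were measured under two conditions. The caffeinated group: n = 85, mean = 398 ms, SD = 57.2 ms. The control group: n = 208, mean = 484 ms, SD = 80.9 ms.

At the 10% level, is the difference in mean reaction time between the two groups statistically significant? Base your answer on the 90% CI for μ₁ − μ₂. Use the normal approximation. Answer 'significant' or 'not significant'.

significant

SE₁ = s₁/√n₁ = 57.2/√85 = 6.2042; SE₂ = 80.9/√208 = 5.6094.
Independent samples, unequal variances: SE_diff = √(SE₁² + SE₂²) = √(38.49209764 + 31.46536836) = 8.3641.
z* = 1.645, so margin of error = 1.645 × 8.3641 = 13.7589.
Difference in means = 398 − 484 = -86.0000.
-86.0000 ± 13.7589 → (-99.7589, -72.2411).
The interval (-99.7589, -72.2411) does not contain 0, so the difference is significant.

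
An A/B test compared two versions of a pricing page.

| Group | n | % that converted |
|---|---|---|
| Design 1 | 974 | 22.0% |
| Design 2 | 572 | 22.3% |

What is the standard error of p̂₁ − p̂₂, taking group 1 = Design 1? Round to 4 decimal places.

0.0219

SE₁ = √(p̂₁(1−p̂₁)/n₁) = √(0.2200·0.7800/974) = 0.01327; SE₂ = √(0.2230·0.7770/572) = 0.01740.
Independent samples: SE of the difference = √(SE₁² + SE₂²) = √(0.0001760929 + 0.00030276) = 0.02188.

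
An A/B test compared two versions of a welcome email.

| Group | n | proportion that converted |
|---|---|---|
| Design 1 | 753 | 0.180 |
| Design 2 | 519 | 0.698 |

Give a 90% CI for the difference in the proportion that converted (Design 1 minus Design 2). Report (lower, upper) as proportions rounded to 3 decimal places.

SE₁ = √(p̂₁(1−p̂₁)/n₁) = √(0.1800·0.8200/753) = 0.01400; SE₂ = √(0.6980·0.3020/519) = 0.02015.
Independent samples: SE of the difference = √(SE₁² + SE₂²) = √(0.000196 + 0.0004060225) = 0.02454.
z* for 90% confidence is 1.645, so the margin of error is 1.645 × 0.02454 = 0.04037.
Point estimate p̂₁ − p̂₂ = 0.1800 − 0.6980 = -0.5180.
-0.5180 ± 0.04037 → (-0.558, -0.478).

(-0.558, -0.478)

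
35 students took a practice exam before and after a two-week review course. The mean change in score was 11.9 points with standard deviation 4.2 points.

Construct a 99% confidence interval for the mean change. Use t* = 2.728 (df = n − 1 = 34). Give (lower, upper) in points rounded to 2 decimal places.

This is a matched-pairs design, so SE = s_d/√n = 4.2/√35 = 0.7099.
Margin = 2.728 × 0.7099 = 1.9366; the interval is 11.9 ± 1.9366 = (9.96, 13.84).

(9.96, 13.84)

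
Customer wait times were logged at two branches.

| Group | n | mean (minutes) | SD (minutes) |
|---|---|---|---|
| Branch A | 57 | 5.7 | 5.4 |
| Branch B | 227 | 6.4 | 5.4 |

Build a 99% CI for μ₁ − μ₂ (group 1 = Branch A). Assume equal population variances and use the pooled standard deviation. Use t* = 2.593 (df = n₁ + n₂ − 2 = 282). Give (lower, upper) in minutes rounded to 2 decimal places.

s_p = √[((n₁−1)s₁² + (n₂−1)s₂²)/(n₁+n₂−2)] = √[(56·5.4² + 226·5.4²)/282] = 5.4000.
SE = 5.4000·√(1/57 + 1/227) = 0.8000.
With t* = 2.593, margin = 2.593 × 0.8000 = 2.0744.
x̄₁ − x̄₂ = 5.7 − 6.4 = -0.7000; interval -0.7000 ± 2.0744 = (-2.77, 1.37).

(-2.77, 1.37)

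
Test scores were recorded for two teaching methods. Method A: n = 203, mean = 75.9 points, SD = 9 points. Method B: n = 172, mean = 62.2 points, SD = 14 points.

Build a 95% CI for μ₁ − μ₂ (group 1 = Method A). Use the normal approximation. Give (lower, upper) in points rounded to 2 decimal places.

(11.27, 16.13)

Per-group SEs: s₁/√n₁ = 9/√203 = 0.6317, s₂/√n₂ = 14/√172 = 1.0675.
Unpooled SE of the difference: √(0.39904489 + 1.13955625) = 1.2404.
Margin of error = z* · SE = 1.960 × 1.2404 = 2.4312.
x̄₁ − x̄₂ = 75.9 − 62.2 = 13.7000.
CI: 13.7000 ± 2.4312 = (11.27, 16.13).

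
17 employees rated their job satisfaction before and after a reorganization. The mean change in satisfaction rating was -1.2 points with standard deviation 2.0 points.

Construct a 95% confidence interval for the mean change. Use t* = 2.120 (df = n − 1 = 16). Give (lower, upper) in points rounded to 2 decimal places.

(-2.23, -0.17)

Paired design: SE = s_d/√n = 2.0/√17 = 0.4851.
t* = 2.120; margin of error = 2.120 × 0.4851 = 1.0284.
-1.2 ± 1.0284 → (-2.23, -0.17).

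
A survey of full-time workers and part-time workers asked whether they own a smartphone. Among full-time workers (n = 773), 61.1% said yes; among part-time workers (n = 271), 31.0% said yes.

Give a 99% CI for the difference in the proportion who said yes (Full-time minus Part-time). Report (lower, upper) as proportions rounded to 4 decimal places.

(0.2157, 0.3863)

Each SE is √(p̂(1−p̂)/n): √(0.6110·0.3890/773) = 0.01753 and √(0.3100·0.6900/271) = 0.02809.
SE(p̂₁ − p̂₂) = √(SE₁² + SE₂²) = √(0.0003073009 + 0.0007890481) = 0.03311, since the two samples are independent.
At 99% confidence z* = 2.576; margin = 2.576 × 0.03311 = 0.08529.
The difference is 0.6110 − 0.3100 = 0.3010, so the interval is 0.3010 ± 0.08529 = (0.2157, 0.3863).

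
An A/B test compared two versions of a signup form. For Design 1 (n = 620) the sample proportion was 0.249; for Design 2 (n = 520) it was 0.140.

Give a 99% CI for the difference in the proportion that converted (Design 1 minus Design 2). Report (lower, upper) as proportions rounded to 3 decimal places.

The two standard errors are √(0.2490×0.7510/620) = 0.01737 and √(0.1400×0.8600/520) = 0.01522.
Because the samples are independent, SE_diff = √(0.01737² + 0.01522²) = 0.02309.
Using z* = 2.576 for 99%, ME = 2.576 × 0.02309 = 0.05948.
p̂₁ − p̂₂ = 0.1090; interval 0.1090 ± 0.05948 gives (0.050, 0.168).

(0.050, 0.168)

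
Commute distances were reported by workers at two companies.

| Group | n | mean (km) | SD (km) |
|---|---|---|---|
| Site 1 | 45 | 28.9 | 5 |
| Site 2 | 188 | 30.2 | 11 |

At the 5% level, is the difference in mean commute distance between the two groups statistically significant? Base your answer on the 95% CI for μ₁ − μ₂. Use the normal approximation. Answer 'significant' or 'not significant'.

not significant

SE₁ = s₁/√n₁ = 5/√45 = 0.7454; SE₂ = 11/√188 = 0.8023.
Independent samples, unequal variances: SE_diff = √(SE₁² + SE₂²) = √(0.55562116 + 0.64368529) = 1.0951.
z* = 1.960, so margin of error = 1.960 × 1.0951 = 2.1464.
Difference in means = 28.9 − 30.2 = -1.3000.
-1.3000 ± 2.1464 → (-3.4464, 0.8464).
The interval (-3.4464, 0.8464) contains 0, so the difference is not significant.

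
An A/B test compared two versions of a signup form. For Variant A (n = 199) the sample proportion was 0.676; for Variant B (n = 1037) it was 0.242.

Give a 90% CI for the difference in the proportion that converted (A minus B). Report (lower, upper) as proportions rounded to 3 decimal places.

Each SE is √(p̂(1−p̂)/n): √(0.6760·0.3240/199) = 0.03318 and √(0.2420·0.7580/1037) = 0.01330.
SE(p̂₁ − p̂₂) = √(SE₁² + SE₂²) = √(0.0011009124 + 0.00017689) = 0.03575, since the two samples are independent.
At 90% confidence z* = 1.645; margin = 1.645 × 0.03575 = 0.05881.
The difference is 0.6760 − 0.2420 = 0.4340, so the interval is 0.4340 ± 0.05881 = (0.375, 0.493).

(0.375, 0.493)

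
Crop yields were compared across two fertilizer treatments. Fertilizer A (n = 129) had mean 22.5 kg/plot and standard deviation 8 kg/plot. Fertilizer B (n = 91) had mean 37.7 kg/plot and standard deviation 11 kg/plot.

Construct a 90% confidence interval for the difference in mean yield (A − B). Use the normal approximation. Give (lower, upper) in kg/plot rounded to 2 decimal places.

(-17.42, -12.98)

SE₁ = s₁/√n₁ = 8/√129 = 0.7044; SE₂ = 11/√91 = 1.1531.
Independent samples, unequal variances: SE_diff = √(SE₁² + SE₂²) = √(0.49617936 + 1.32963961) = 1.3512.
z* = 1.645, so margin of error = 1.645 × 1.3512 = 2.2227.
Difference in means = 22.5 − 37.7 = -15.2000.
-15.2000 ± 2.2227 → (-17.42, -12.98).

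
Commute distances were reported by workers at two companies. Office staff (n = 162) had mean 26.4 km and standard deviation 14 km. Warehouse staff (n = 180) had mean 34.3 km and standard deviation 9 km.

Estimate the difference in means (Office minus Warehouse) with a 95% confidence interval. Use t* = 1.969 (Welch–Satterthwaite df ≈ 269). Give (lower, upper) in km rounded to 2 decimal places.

Per-group SEs: s₁/√n₁ = 14/√162 = 1.0999, s₂/√n₂ = 9/√180 = 0.6708.
Unpooled SE of the difference: √(1.20978001 + 0.44997264) = 1.2883.
Margin of error = t* · SE = 1.969 × 1.2883 = 2.5367.
x̄₁ − x̄₂ = 26.4 − 34.3 = -7.9000.
CI: -7.9000 ± 2.5367 = (-10.44, -5.36).

(-10.44, -5.36)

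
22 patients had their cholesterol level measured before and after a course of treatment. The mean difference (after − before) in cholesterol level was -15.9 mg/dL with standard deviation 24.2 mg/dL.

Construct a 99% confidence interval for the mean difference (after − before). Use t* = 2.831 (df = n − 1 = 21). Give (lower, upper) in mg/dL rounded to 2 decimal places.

(-30.51, -1.29)

This is a matched-pairs design, so SE = s_d/√n = 24.2/√22 = 5.1595.
Margin = 2.831 × 5.1595 = 14.6065; the interval is -15.9 ± 14.6065 = (-30.51, -1.29).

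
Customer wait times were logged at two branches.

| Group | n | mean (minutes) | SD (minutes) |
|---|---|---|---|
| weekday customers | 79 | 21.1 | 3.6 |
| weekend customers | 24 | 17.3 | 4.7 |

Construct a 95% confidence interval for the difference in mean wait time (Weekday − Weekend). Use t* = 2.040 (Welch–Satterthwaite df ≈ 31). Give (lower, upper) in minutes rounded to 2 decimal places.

(1.68, 5.92)

SE₁ = s₁/√n₁ = 3.6/√79 = 0.4050; SE₂ = 4.7/√24 = 0.9594.
Independent samples, unequal variances: SE_diff = √(SE₁² + SE₂²) = √(0.164025 + 0.92044836) = 1.0414.
t* = 2.040, so margin of error = 2.040 × 1.0414 = 2.1245.
Difference in means = 21.1 − 17.3 = 3.8000.
3.8000 ± 2.1245 → (1.68, 5.92).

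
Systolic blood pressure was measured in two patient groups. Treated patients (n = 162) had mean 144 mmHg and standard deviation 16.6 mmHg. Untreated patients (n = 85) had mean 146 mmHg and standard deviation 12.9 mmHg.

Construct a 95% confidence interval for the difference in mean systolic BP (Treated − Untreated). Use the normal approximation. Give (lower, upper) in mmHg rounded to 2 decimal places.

SE₁ = s₁/√n₁ = 16.6/√162 = 1.3042; SE₂ = 12.9/√85 = 1.3992.
Independent samples, unequal variances: SE_diff = √(SE₁² + SE₂²) = √(1.70093764 + 1.95776064) = 1.9128.
z* = 1.960, so margin of error = 1.960 × 1.9128 = 3.7491.
Difference in means = 144 − 146 = -2.0000.
-2.0000 ± 3.7491 → (-5.75, 1.75).

(-5.75, 1.75)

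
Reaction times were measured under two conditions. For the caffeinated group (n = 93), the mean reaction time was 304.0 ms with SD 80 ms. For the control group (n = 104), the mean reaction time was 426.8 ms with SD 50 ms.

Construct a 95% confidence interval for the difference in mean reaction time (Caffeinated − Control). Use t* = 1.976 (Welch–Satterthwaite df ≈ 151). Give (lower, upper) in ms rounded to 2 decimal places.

Per-group SEs: s₁/√n₁ = 80/√93 = 8.2956, s₂/√n₂ = 50/√104 = 4.9029.
Unpooled SE of the difference: √(68.81697936 + 24.03842841) = 9.6362.
Margin of error = t* · SE = 1.976 × 9.6362 = 19.0411.
x̄₁ − x̄₂ = 304.0 − 426.8 = -122.8000.
CI: -122.8000 ± 19.0411 = (-141.84, -103.76).

(-141.84, -103.76)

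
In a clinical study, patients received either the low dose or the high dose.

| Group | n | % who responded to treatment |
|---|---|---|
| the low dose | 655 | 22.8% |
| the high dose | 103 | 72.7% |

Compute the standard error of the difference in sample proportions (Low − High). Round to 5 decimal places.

0.04686

SE₁ = √(p̂₁(1−p̂₁)/n₁) = √(0.2280·0.7720/655) = 0.01639; SE₂ = √(0.7270·0.2730/103) = 0.04390.
Independent samples: SE of the difference = √(SE₁² + SE₂²) = √(0.0002686321 + 0.00192721) = 0.04686.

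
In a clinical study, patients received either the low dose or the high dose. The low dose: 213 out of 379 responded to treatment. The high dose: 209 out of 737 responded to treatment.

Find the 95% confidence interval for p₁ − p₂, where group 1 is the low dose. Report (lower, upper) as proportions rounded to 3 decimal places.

(0.219, 0.338)

First, p̂₁ = 213/379 = 0.5620; p̂₂ = 209/737 = 0.2836.
The two standard errors are √(0.5620×0.4380/379) = 0.02549 and √(0.2836×0.7164/737) = 0.01660.
Because the samples are independent, SE_diff = √(0.02549² + 0.01660²) = 0.03042.
Using z* = 1.960 for 95%, ME = 1.960 × 0.03042 = 0.05962.
p̂₁ − p̂₂ = 0.2784; interval 0.2784 ± 0.05962 gives (0.219, 0.338).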